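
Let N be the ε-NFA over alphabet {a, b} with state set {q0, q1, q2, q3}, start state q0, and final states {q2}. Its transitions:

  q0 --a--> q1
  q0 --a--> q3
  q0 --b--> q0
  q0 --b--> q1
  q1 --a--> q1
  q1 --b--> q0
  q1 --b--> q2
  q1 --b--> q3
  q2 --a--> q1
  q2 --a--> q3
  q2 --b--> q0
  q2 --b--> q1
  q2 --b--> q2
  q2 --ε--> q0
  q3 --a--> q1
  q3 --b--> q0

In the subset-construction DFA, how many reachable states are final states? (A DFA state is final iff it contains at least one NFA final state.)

Start state of the DFA: {q0} (ε-closure of the NFA start).
{q0} --a--> {q1, q3}  [new]
{q0} --b--> {q0, q1}  [new]
{q1, q3} --a--> {q1}  [new]
{q1, q3} --b--> {q0, q2, q3}  [new]
{q0, q1} --a--> {q1, q3}  [seen]
{q0, q1} --b--> {q0, q1, q2, q3}  [new]
{q1} --a--> {q1}  [seen]
{q1} --b--> {q0, q2, q3}  [seen]
{q0, q2, q3} --a--> {q1, q3}  [seen]
{q0, q2, q3} --b--> {q0, q1, q2}  [new]
{q0, q1, q2, q3} --a--> {q1, q3}  [seen]
{q0, q1, q2, q3} --b--> {q0, q1, q2, q3}  [seen]
{q0, q1, q2} --a--> {q1, q3}  [seen]
{q0, q1, q2} --b--> {q0, q1, q2, q3}  [seen]
Reachable DFA states: {q0}, {q1, q3}, {q0, q1}, {q1}, {q0, q2, q3}, {q0, q1, q2, q3}, {q0, q1, q2}.
Accepting DFA states (contain an NFA accepting state): {q0, q2, q3}, {q0, q1, q2, q3}, {q0, q1, q2}.

3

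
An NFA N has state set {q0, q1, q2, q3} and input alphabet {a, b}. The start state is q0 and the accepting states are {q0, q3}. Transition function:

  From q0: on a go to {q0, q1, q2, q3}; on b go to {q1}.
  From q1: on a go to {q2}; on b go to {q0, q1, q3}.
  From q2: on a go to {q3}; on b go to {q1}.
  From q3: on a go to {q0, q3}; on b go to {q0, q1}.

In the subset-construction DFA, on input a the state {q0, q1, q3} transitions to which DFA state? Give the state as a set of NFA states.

δ(q0,a) = {q0, q1, q2, q3}; δ(q1,a) = {q2}; δ(q3,a) = {q0, q3}.
Union: {q0, q1, q2, q3}.

{q0, q1, q2, q3}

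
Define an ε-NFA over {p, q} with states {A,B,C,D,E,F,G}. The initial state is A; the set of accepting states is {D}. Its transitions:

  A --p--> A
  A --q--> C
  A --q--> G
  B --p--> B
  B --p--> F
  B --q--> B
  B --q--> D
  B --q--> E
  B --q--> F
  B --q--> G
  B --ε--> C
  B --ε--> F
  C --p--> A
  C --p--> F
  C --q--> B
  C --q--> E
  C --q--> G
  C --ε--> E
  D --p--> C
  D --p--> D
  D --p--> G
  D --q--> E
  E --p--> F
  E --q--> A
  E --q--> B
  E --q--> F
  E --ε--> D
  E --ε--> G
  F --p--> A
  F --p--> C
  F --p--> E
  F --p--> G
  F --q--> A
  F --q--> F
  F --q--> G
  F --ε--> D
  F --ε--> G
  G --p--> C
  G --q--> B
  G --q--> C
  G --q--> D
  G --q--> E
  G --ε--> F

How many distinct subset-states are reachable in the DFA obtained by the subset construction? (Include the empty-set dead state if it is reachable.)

4

Start state of the DFA: {A} (ε-closure of the NFA start).
{A} --p--> {A}  [seen]
{A} --q--> {C,D,E,F,G}  [new]
{C,D,E,F,G} --p--> {A,C,D,E,F,G}  [new]
{C,D,E,F,G} --q--> {A,B,C,D,E,F,G}  [new]
{A,C,D,E,F,G} --p--> {A,C,D,E,F,G}  [seen]
{A,C,D,E,F,G} --q--> {A,B,C,D,E,F,G}  [seen]
{A,B,C,D,E,F,G} --p--> {A,B,C,D,E,F,G}  [seen]
{A,B,C,D,E,F,G} --q--> {A,B,C,D,E,F,G}  [seen]
Reachable DFA states: {A}, {C,D,E,F,G}, {A,C,D,E,F,G}, {A,B,C,D,E,F,G}.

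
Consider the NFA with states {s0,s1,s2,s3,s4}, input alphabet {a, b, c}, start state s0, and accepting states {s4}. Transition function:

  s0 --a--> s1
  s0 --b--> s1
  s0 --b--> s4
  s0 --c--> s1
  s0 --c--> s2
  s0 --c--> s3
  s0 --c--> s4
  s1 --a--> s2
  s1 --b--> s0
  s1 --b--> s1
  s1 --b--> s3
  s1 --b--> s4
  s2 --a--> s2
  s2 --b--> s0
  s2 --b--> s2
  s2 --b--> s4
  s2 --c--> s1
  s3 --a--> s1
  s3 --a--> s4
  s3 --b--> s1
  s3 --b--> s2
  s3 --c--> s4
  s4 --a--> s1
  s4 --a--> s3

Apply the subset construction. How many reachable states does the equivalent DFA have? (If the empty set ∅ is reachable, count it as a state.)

Start state of the DFA: {s0}.
{s0} --a--> {s1}  [new]
{s0} --b--> {s1,s4}  [new]
{s0} --c--> {s1,s2,s3,s4}  [new]
{s1} --a--> {s2}  [new]
{s1} --b--> {s0,s1,s3,s4}  [new]
{s1} --c--> ∅  [new]
{s1,s4} --a--> {s1,s2,s3}  [new]
{s1,s4} --b--> {s0,s1,s3,s4}  [seen]
{s1,s4} --c--> ∅  [seen]
{s1,s2,s3,s4} --a--> {s1,s2,s3,s4}  [seen]
{s1,s2,s3,s4} --b--> {s0,s1,s2,s3,s4}  [new]
{s1,s2,s3,s4} --c--> {s1,s4}  [seen]
{s2} --a--> {s2}  [seen]
{s2} --b--> {s0,s2,s4}  [new]
{s2} --c--> {s1}  [seen]
{s0,s1,s3,s4} --a--> {s1,s2,s3,s4}  [seen]
{s0,s1,s3,s4} --b--> {s0,s1,s2,s3,s4}  [seen]
{s0,s1,s3,s4} --c--> {s1,s2,s3,s4}  [seen]
∅ --a--> ∅  [seen]
∅ --b--> ∅  [seen]
∅ --c--> ∅  [seen]
{s1,s2,s3} --a--> {s1,s2,s4}  [new]
{s1,s2,s3} --b--> {s0,s1,s2,s3,s4}  [seen]
{s1,s2,s3} --c--> {s1,s4}  [seen]
{s0,s1,s2,s3,s4} --a--> {s1,s2,s3,s4}  [seen]
{s0,s1,s2,s3,s4} --b--> {s0,s1,s2,s3,s4}  [seen]
{s0,s1,s2,s3,s4} --c--> {s1,s2,s3,s4}  [seen]
{s0,s2,s4} --a--> {s1,s2,s3}  [seen]
{s0,s2,s4} --b--> {s0,s1,s2,s4}  [new]
{s0,s2,s4} --c--> {s1,s2,s3,s4}  [seen]
{s1,s2,s4} --a--> {s1,s2,s3}  [seen]
{s1,s2,s4} --b--> {s0,s1,s2,s3,s4}  [seen]
{s1,s2,s4} --c--> {s1}  [seen]
{s0,s1,s2,s4} --a--> {s1,s2,s3}  [seen]
{s0,s1,s2,s4} --b--> {s0,s1,s2,s3,s4}  [seen]
{s0,s1,s2,s4} --c--> {s1,s2,s3,s4}  [seen]
Reachable DFA states: {s0}, {s1}, {s1,s4}, {s1,s2,s3,s4}, {s2}, {s0,s1,s3,s4}, ∅, {s1,s2,s3}, {s0,s1,s2,s3,s4}, {s0,s2,s4}, {s1,s2,s4}, {s0,s1,s2,s4}.

12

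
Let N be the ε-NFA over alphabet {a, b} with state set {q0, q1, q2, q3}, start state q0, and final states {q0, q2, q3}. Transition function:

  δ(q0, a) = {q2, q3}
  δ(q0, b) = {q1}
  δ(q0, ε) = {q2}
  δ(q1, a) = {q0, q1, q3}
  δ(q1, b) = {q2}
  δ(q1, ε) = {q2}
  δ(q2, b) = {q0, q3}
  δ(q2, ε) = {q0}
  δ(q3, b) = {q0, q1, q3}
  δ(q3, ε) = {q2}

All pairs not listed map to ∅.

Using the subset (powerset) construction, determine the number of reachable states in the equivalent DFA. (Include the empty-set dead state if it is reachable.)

3

Start state of the DFA: {q0, q2} (ε-closure of the NFA start).
{q0, q2} --a--> {q0, q2, q3}  [new]
{q0, q2} --b--> {q0, q1, q2, q3}  [new]
{q0, q2, q3} --a--> {q0, q2, q3}  [seen]
{q0, q2, q3} --b--> {q0, q1, q2, q3}  [seen]
{q0, q1, q2, q3} --a--> {q0, q1, q2, q3}  [seen]
{q0, q1, q2, q3} --b--> {q0, q1, q2, q3}  [seen]
Reachable DFA states: {q0, q2}, {q0, q2, q3}, {q0, q1, q2, q3}.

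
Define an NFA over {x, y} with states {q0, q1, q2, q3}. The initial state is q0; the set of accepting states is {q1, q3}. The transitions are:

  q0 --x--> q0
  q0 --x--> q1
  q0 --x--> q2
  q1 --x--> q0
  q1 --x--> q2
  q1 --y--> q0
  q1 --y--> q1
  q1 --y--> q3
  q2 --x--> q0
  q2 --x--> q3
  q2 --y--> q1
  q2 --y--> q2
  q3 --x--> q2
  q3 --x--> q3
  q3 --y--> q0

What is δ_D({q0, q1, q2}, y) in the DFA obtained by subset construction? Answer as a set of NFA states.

δ(q0,y) = ∅; δ(q1,y) = {q0, q1, q3}; δ(q2,y) = {q1, q2}.
Union: {q0, q1, q2, q3}.

{q0, q1, q2, q3}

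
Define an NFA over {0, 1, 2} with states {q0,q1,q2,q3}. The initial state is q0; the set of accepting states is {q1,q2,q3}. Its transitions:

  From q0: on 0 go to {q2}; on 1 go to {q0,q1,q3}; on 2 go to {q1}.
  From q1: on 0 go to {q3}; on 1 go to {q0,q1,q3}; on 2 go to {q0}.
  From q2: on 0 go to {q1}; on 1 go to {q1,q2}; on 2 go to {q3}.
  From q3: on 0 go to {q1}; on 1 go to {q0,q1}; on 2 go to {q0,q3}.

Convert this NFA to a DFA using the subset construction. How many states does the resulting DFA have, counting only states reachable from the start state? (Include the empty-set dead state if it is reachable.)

Start state of the DFA: {q0}.
{q0} --0--> {q2}  [new]
{q0} --1--> {q0,q1,q3}  [new]
{q0} --2--> {q1}  [new]
{q2} --0--> {q1}  [seen]
{q2} --1--> {q1,q2}  [new]
{q2} --2--> {q3}  [new]
{q0,q1,q3} --0--> {q1,q2,q3}  [new]
{q0,q1,q3} --1--> {q0,q1,q3}  [seen]
{q0,q1,q3} --2--> {q0,q1,q3}  [seen]
{q1} --0--> {q3}  [seen]
{q1} --1--> {q0,q1,q3}  [seen]
{q1} --2--> {q0}  [seen]
{q1,q2} --0--> {q1,q3}  [new]
{q1,q2} --1--> {q0,q1,q2,q3}  [new]
{q1,q2} --2--> {q0,q3}  [new]
{q3} --0--> {q1}  [seen]
{q3} --1--> {q0,q1}  [new]
{q3} --2--> {q0,q3}  [seen]
{q1,q2,q3} --0--> {q1,q3}  [seen]
{q1,q2,q3} --1--> {q0,q1,q2,q3}  [seen]
{q1,q2,q3} --2--> {q0,q3}  [seen]
{q1,q3} --0--> {q1,q3}  [seen]
{q1,q3} --1--> {q0,q1,q3}  [seen]
{q1,q3} --2--> {q0,q3}  [seen]
{q0,q1,q2,q3} --0--> {q1,q2,q3}  [seen]
{q0,q1,q2,q3} --1--> {q0,q1,q2,q3}  [seen]
{q0,q1,q2,q3} --2--> {q0,q1,q3}  [seen]
{q0,q3} --0--> {q1,q2}  [seen]
{q0,q3} --1--> {q0,q1,q3}  [seen]
{q0,q3} --2--> {q0,q1,q3}  [seen]
{q0,q1} --0--> {q2,q3}  [new]
{q0,q1} --1--> {q0,q1,q3}  [seen]
{q0,q1} --2--> {q0,q1}  [seen]
{q2,q3} --0--> {q1}  [seen]
{q2,q3} --1--> {q0,q1,q2}  [new]
{q2,q3} --2--> {q0,q3}  [seen]
{q0,q1,q2} --0--> {q1,q2,q3}  [seen]
{q0,q1,q2} --1--> {q0,q1,q2,q3}  [seen]
{q0,q1,q2} --2--> {q0,q1,q3}  [seen]
Reachable DFA states: {q0}, {q2}, {q0,q1,q3}, {q1}, {q1,q2}, {q3}, {q1,q2,q3}, {q1,q3}, {q0,q1,q2,q3}, {q0,q3}, {q0,q1}, {q2,q3}, {q0,q1,q2}.

13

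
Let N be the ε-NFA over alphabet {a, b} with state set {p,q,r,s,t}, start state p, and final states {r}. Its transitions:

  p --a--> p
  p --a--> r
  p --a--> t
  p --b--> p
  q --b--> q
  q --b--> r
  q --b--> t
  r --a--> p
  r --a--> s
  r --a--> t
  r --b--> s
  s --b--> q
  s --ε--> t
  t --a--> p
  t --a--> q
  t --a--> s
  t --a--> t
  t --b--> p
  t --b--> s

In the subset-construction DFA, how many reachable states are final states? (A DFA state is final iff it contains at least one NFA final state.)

Start state of the DFA: {p} (ε-closure of the NFA start).
{p} --a--> {p,r,t}  [new]
{p} --b--> {p}  [seen]
{p,r,t} --a--> {p,q,r,s,t}  [new]
{p,r,t} --b--> {p,s,t}  [new]
{p,q,r,s,t} --a--> {p,q,r,s,t}  [seen]
{p,q,r,s,t} --b--> {p,q,r,s,t}  [seen]
{p,s,t} --a--> {p,q,r,s,t}  [seen]
{p,s,t} --b--> {p,q,s,t}  [new]
{p,q,s,t} --a--> {p,q,r,s,t}  [seen]
{p,q,s,t} --b--> {p,q,r,s,t}  [seen]
Reachable DFA states: {p}, {p,r,t}, {p,q,r,s,t}, {p,s,t}, {p,q,s,t}.
Accepting DFA states (contain an NFA accepting state): {p,r,t}, {p,q,r,s,t}.

2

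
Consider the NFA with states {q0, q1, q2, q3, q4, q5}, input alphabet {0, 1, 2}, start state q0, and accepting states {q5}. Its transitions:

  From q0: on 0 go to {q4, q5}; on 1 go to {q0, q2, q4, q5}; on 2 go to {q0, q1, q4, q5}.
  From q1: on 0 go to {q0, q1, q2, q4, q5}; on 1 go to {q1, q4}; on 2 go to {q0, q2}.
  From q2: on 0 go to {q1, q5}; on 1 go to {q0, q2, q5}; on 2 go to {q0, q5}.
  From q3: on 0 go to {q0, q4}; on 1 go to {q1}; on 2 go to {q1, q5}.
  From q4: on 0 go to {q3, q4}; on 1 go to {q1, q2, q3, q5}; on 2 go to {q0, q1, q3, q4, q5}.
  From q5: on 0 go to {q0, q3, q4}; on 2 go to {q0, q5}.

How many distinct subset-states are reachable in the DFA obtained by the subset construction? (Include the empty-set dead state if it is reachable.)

Start state of the DFA: {q0}.
{q0} --0--> {q4, q5}  [new]
{q0} --1--> {q0, q2, q4, q5}  [new]
{q0} --2--> {q0, q1, q4, q5}  [new]
{q4, q5} --0--> {q0, q3, q4}  [new]
{q4, q5} --1--> {q1, q2, q3, q5}  [new]
{q4, q5} --2--> {q0, q1, q3, q4, q5}  [new]
{q0, q2, q4, q5} --0--> {q0, q1, q3, q4, q5}  [seen]
{q0, q2, q4, q5} --1--> {q0, q1, q2, q3, q4, q5}  [new]
{q0, q2, q4, q5} --2--> {q0, q1, q3, q4, q5}  [seen]
{q0, q1, q4, q5} --0--> {q0, q1, q2, q3, q4, q5}  [seen]
{q0, q1, q4, q5} --1--> {q0, q1, q2, q3, q4, q5}  [seen]
{q0, q1, q4, q5} --2--> {q0, q1, q2, q3, q4, q5}  [seen]
{q0, q3, q4} --0--> {q0, q3, q4, q5}  [new]
{q0, q3, q4} --1--> {q0, q1, q2, q3, q4, q5}  [seen]
{q0, q3, q4} --2--> {q0, q1, q3, q4, q5}  [seen]
{q1, q2, q3, q5} --0--> {q0, q1, q2, q3, q4, q5}  [seen]
{q1, q2, q3, q5} --1--> {q0, q1, q2, q4, q5}  [new]
{q1, q2, q3, q5} --2--> {q0, q1, q2, q5}  [new]
{q0, q1, q3, q4, q5} --0--> {q0, q1, q2, q3, q4, q5}  [seen]
{q0, q1, q3, q4, q5} --1--> {q0, q1, q2, q3, q4, q5}  [seen]
{q0, q1, q3, q4, q5} --2--> {q0, q1, q2, q3, q4, q5}  [seen]
{q0, q1, q2, q3, q4, q5} --0--> {q0, q1, q2, q3, q4, q5}  [seen]
{q0, q1, q2, q3, q4, q5} --1--> {q0, q1, q2, q3, q4, q5}  [seen]
{q0, q1, q2, q3, q4, q5} --2--> {q0, q1, q2, q3, q4, q5}  [seen]
{q0, q3, q4, q5} --0--> {q0, q3, q4, q5}  [seen]
{q0, q3, q4, q5} --1--> {q0, q1, q2, q3, q4, q5}  [seen]
{q0, q3, q4, q5} --2--> {q0, q1, q3, q4, q5}  [seen]
{q0, q1, q2, q4, q5} --0--> {q0, q1, q2, q3, q4, q5}  [seen]
{q0, q1, q2, q4, q5} --1--> {q0, q1, q2, q3, q4, q5}  [seen]
{q0, q1, q2, q4, q5} --2--> {q0, q1, q2, q3, q4, q5}  [seen]
{q0, q1, q2, q5} --0--> {q0, q1, q2, q3, q4, q5}  [seen]
{q0, q1, q2, q5} --1--> {q0, q1, q2, q4, q5}  [seen]
{q0, q1, q2, q5} --2--> {q0, q1, q2, q4, q5}  [seen]
Reachable DFA states: {q0}, {q4, q5}, {q0, q2, q4, q5}, {q0, q1, q4, q5}, {q0, q3, q4}, {q1, q2, q3, q5}, {q0, q1, q3, q4, q5}, {q0, q1, q2, q3, q4, q5}, {q0, q3, q4, q5}, {q0, q1, q2, q4, q5}, {q0, q1, q2, q5}.

11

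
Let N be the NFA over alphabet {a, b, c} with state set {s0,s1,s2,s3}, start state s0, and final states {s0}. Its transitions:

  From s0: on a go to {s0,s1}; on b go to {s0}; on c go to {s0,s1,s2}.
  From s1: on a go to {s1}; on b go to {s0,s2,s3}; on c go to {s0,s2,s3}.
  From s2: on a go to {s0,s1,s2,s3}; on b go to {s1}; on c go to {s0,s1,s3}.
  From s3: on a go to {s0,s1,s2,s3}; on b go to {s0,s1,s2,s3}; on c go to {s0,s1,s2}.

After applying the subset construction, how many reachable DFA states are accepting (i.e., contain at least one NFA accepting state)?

5

Start state of the DFA: {s0}.
{s0} --a--> {s0,s1}  [new]
{s0} --b--> {s0}  [seen]
{s0} --c--> {s0,s1,s2}  [new]
{s0,s1} --a--> {s0,s1}  [seen]
{s0,s1} --b--> {s0,s2,s3}  [new]
{s0,s1} --c--> {s0,s1,s2,s3}  [new]
{s0,s1,s2} --a--> {s0,s1,s2,s3}  [seen]
{s0,s1,s2} --b--> {s0,s1,s2,s3}  [seen]
{s0,s1,s2} --c--> {s0,s1,s2,s3}  [seen]
{s0,s2,s3} --a--> {s0,s1,s2,s3}  [seen]
{s0,s2,s3} --b--> {s0,s1,s2,s3}  [seen]
{s0,s2,s3} --c--> {s0,s1,s2,s3}  [seen]
{s0,s1,s2,s3} --a--> {s0,s1,s2,s3}  [seen]
{s0,s1,s2,s3} --b--> {s0,s1,s2,s3}  [seen]
{s0,s1,s2,s3} --c--> {s0,s1,s2,s3}  [seen]
Reachable DFA states: {s0}, {s0,s1}, {s0,s1,s2}, {s0,s2,s3}, {s0,s1,s2,s3}.
Accepting DFA states (contain an NFA accepting state): {s0}, {s0,s1}, {s0,s1,s2}, {s0,s2,s3}, {s0,s1,s2,s3}.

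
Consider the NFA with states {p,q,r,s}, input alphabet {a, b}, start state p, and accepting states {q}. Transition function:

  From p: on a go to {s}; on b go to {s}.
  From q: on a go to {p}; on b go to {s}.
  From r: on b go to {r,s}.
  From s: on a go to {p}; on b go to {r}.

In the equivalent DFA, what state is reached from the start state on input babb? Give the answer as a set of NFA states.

Start: {p}.
δ(p,b) = {s}.
Union: {s}.
After b: {s}.
δ(s,a) = {p}.
Union: {p}.
After a: {p}.
δ(p,b) = {s}.
Union: {s}.
After b: {s}.
δ(s,b) = {r}.
Union: {r}.
After b: {r}.

{r}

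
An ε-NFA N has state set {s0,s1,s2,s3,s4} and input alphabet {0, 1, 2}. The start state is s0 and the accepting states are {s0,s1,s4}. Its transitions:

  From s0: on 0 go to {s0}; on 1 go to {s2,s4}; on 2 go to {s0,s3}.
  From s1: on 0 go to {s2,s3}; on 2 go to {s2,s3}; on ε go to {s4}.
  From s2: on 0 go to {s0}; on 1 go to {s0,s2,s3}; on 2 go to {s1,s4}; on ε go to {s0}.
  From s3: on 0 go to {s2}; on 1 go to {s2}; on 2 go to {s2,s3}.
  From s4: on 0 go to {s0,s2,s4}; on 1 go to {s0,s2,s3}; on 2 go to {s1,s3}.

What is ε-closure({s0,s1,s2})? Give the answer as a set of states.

Begin with {s0,s1,s2}.
s1 →ε {s4}; add s4.
ε-closure = {s0,s1,s2,s4}.

{s0,s1,s2,s4}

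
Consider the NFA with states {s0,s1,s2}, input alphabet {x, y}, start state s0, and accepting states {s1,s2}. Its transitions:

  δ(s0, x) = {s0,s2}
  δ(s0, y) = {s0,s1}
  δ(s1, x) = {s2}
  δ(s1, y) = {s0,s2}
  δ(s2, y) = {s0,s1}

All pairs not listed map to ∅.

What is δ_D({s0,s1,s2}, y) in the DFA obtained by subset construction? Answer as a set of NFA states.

δ(s0,y) = {s0,s1}; δ(s1,y) = {s0,s2}; δ(s2,y) = {s0,s1}.
Union: {s0,s1,s2}.

{s0,s1,s2}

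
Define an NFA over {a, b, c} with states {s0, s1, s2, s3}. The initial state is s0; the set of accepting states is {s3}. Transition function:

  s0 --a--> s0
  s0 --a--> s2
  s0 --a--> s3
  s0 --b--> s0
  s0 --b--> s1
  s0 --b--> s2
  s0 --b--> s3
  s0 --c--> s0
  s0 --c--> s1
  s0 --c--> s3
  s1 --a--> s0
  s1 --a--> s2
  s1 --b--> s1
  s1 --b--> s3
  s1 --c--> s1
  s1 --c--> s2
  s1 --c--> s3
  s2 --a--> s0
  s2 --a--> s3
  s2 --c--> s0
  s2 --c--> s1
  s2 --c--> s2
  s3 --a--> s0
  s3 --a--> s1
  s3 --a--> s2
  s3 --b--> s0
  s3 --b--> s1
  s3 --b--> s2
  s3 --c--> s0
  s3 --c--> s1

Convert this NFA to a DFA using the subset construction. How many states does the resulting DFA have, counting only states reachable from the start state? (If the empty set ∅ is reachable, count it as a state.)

Start state of the DFA: {s0}.
{s0} --a--> {s0, s2, s3}  [new]
{s0} --b--> {s0, s1, s2, s3}  [new]
{s0} --c--> {s0, s1, s3}  [new]
{s0, s2, s3} --a--> {s0, s1, s2, s3}  [seen]
{s0, s2, s3} --b--> {s0, s1, s2, s3}  [seen]
{s0, s2, s3} --c--> {s0, s1, s2, s3}  [seen]
{s0, s1, s2, s3} --a--> {s0, s1, s2, s3}  [seen]
{s0, s1, s2, s3} --b--> {s0, s1, s2, s3}  [seen]
{s0, s1, s2, s3} --c--> {s0, s1, s2, s3}  [seen]
{s0, s1, s3} --a--> {s0, s1, s2, s3}  [seen]
{s0, s1, s3} --b--> {s0, s1, s2, s3}  [seen]
{s0, s1, s3} --c--> {s0, s1, s2, s3}  [seen]
Reachable DFA states: {s0}, {s0, s2, s3}, {s0, s1, s2, s3}, {s0, s1, s3}.

4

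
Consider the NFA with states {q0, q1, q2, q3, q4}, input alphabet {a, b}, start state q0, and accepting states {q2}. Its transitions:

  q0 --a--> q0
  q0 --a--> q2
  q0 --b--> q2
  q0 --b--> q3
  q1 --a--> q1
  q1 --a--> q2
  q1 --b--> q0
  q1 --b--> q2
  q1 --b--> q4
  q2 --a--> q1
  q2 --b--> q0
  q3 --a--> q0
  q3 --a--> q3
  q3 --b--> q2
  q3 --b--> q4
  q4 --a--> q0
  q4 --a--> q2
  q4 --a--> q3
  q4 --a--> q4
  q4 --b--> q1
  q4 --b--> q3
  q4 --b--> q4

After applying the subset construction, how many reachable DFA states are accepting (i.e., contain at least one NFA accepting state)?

8

Start state of the DFA: {q0}.
{q0} --a--> {q0, q2}  [new]
{q0} --b--> {q2, q3}  [new]
{q0, q2} --a--> {q0, q1, q2}  [new]
{q0, q2} --b--> {q0, q2, q3}  [new]
{q2, q3} --a--> {q0, q1, q3}  [new]
{q2, q3} --b--> {q0, q2, q4}  [new]
{q0, q1, q2} --a--> {q0, q1, q2}  [seen]
{q0, q1, q2} --b--> {q0, q2, q3, q4}  [new]
{q0, q2, q3} --a--> {q0, q1, q2, q3}  [new]
{q0, q2, q3} --b--> {q0, q2, q3, q4}  [seen]
{q0, q1, q3} --a--> {q0, q1, q2, q3}  [seen]
{q0, q1, q3} --b--> {q0, q2, q3, q4}  [seen]
{q0, q2, q4} --a--> {q0, q1, q2, q3, q4}  [new]
{q0, q2, q4} --b--> {q0, q1, q2, q3, q4}  [seen]
{q0, q2, q3, q4} --a--> {q0, q1, q2, q3, q4}  [seen]
{q0, q2, q3, q4} --b--> {q0, q1, q2, q3, q4}  [seen]
{q0, q1, q2, q3} --a--> {q0, q1, q2, q3}  [seen]
{q0, q1, q2, q3} --b--> {q0, q2, q3, q4}  [seen]
{q0, q1, q2, q3, q4} --a--> {q0, q1, q2, q3, q4}  [seen]
{q0, q1, q2, q3, q4} --b--> {q0, q1, q2, q3, q4}  [seen]
Reachable DFA states: {q0}, {q0, q2}, {q2, q3}, {q0, q1, q2}, {q0, q2, q3}, {q0, q1, q3}, {q0, q2, q4}, {q0, q2, q3, q4}, {q0, q1, q2, q3}, {q0, q1, q2, q3, q4}.
Accepting DFA states (contain an NFA accepting state): {q0, q2}, {q2, q3}, {q0, q1, q2}, {q0, q2, q3}, {q0, q2, q4}, {q0, q2, q3, q4}, {q0, q1, q2, q3}, {q0, q1, q2, q3, q4}.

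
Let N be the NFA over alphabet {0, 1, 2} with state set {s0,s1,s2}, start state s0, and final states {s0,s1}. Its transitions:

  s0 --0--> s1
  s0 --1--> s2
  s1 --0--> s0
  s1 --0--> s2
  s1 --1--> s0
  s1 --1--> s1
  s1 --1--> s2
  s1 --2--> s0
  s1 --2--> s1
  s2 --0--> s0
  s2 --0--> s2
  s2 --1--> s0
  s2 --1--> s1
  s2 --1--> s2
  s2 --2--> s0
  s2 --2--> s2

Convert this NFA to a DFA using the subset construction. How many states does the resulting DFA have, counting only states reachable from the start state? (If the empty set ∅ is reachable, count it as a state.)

Start state of the DFA: {s0}.
{s0} --0--> {s1}  [new]
{s0} --1--> {s2}  [new]
{s0} --2--> ∅  [new]
{s1} --0--> {s0,s2}  [new]
{s1} --1--> {s0,s1,s2}  [new]
{s1} --2--> {s0,s1}  [new]
{s2} --0--> {s0,s2}  [seen]
{s2} --1--> {s0,s1,s2}  [seen]
{s2} --2--> {s0,s2}  [seen]
∅ --0--> ∅  [seen]
∅ --1--> ∅  [seen]
∅ --2--> ∅  [seen]
{s0,s2} --0--> {s0,s1,s2}  [seen]
{s0,s2} --1--> {s0,s1,s2}  [seen]
{s0,s2} --2--> {s0,s2}  [seen]
{s0,s1,s2} --0--> {s0,s1,s2}  [seen]
{s0,s1,s2} --1--> {s0,s1,s2}  [seen]
{s0,s1,s2} --2--> {s0,s1,s2}  [seen]
{s0,s1} --0--> {s0,s1,s2}  [seen]
{s0,s1} --1--> {s0,s1,s2}  [seen]
{s0,s1} --2--> {s0,s1}  [seen]
Reachable DFA states: {s0}, {s1}, {s2}, ∅, {s0,s2}, {s0,s1,s2}, {s0,s1}.

7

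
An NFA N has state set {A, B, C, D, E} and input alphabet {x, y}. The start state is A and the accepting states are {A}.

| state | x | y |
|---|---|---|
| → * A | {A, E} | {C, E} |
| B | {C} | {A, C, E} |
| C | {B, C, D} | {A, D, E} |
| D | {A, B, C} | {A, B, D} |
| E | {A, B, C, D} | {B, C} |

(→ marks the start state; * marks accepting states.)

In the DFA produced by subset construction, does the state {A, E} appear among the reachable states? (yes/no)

Start state of the DFA: {A}.
{A} --x--> {A, E}  [new]
{A} --y--> {C, E}  [new]
{A, E} --x--> {A, B, C, D, E}  [new]
{A, E} --y--> {B, C, E}  [new]
{C, E} --x--> {A, B, C, D}  [new]
{C, E} --y--> {A, B, C, D, E}  [seen]
{A, B, C, D, E} --x--> {A, B, C, D, E}  [seen]
{A, B, C, D, E} --y--> {A, B, C, D, E}  [seen]
{B, C, E} --x--> {A, B, C, D}  [seen]
{B, C, E} --y--> {A, B, C, D, E}  [seen]
{A, B, C, D} --x--> {A, B, C, D, E}  [seen]
{A, B, C, D} --y--> {A, B, C, D, E}  [seen]
Reachable DFA states: {A}, {A, E}, {C, E}, {A, B, C, D, E}, {B, C, E}, {A, B, C, D}.
{A, E} is among them.

yes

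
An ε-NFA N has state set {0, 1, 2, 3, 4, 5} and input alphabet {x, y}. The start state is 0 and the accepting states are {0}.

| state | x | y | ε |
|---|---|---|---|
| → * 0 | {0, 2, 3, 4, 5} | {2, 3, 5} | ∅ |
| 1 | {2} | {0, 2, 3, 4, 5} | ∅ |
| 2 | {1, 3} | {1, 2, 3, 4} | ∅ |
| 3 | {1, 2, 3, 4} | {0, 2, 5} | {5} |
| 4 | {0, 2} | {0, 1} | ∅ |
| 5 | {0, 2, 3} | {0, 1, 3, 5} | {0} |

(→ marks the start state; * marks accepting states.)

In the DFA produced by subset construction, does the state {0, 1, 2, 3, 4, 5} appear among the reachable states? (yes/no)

Start state of the DFA: {0} (ε-closure of the NFA start).
{0} --x--> {0, 2, 3, 4, 5}  [new]
{0} --y--> {0, 2, 3, 5}  [new]
{0, 2, 3, 4, 5} --x--> {0, 1, 2, 3, 4, 5}  [new]
{0, 2, 3, 4, 5} --y--> {0, 1, 2, 3, 4, 5}  [seen]
{0, 2, 3, 5} --x--> {0, 1, 2, 3, 4, 5}  [seen]
{0, 2, 3, 5} --y--> {0, 1, 2, 3, 4, 5}  [seen]
{0, 1, 2, 3, 4, 5} --x--> {0, 1, 2, 3, 4, 5}  [seen]
{0, 1, 2, 3, 4, 5} --y--> {0, 1, 2, 3, 4, 5}  [seen]
Reachable DFA states: {0}, {0, 2, 3, 4, 5}, {0, 2, 3, 5}, {0, 1, 2, 3, 4, 5}.
{0, 1, 2, 3, 4, 5} is among them.

yes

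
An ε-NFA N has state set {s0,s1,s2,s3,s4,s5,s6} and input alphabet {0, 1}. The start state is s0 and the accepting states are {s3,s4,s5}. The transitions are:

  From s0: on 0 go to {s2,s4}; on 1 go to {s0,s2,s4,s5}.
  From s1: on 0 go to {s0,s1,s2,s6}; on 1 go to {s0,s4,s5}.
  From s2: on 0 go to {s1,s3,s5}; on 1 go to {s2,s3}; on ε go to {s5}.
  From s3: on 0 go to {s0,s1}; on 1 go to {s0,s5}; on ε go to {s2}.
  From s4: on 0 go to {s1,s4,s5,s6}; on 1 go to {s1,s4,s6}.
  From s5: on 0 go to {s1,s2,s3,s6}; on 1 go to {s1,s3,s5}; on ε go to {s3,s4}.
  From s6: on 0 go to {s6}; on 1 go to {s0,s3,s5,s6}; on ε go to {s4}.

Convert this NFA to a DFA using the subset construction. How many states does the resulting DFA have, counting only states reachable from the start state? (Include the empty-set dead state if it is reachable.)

4

Start state of the DFA: {s0} (ε-closure of the NFA start).
{s0} --0--> {s2,s3,s4,s5}  [new]
{s0} --1--> {s0,s2,s3,s4,s5}  [new]
{s2,s3,s4,s5} --0--> {s0,s1,s2,s3,s4,s5,s6}  [new]
{s2,s3,s4,s5} --1--> {s0,s1,s2,s3,s4,s5,s6}  [seen]
{s0,s2,s3,s4,s5} --0--> {s0,s1,s2,s3,s4,s5,s6}  [seen]
{s0,s2,s3,s4,s5} --1--> {s0,s1,s2,s3,s4,s5,s6}  [seen]
{s0,s1,s2,s3,s4,s5,s6} --0--> {s0,s1,s2,s3,s4,s5,s6}  [seen]
{s0,s1,s2,s3,s4,s5,s6} --1--> {s0,s1,s2,s3,s4,s5,s6}  [seen]
Reachable DFA states: {s0}, {s2,s3,s4,s5}, {s0,s2,s3,s4,s5}, {s0,s1,s2,s3,s4,s5,s6}.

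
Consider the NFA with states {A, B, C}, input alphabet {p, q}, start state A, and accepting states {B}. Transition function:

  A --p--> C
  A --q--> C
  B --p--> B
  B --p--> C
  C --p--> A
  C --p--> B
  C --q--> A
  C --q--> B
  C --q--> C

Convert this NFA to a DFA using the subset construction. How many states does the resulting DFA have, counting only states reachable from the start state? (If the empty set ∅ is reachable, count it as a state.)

Start state of the DFA: {A}.
{A} --p--> {C}  [new]
{A} --q--> {C}  [seen]
{C} --p--> {A, B}  [new]
{C} --q--> {A, B, C}  [new]
{A, B} --p--> {B, C}  [new]
{A, B} --q--> {C}  [seen]
{A, B, C} --p--> {A, B, C}  [seen]
{A, B, C} --q--> {A, B, C}  [seen]
{B, C} --p--> {A, B, C}  [seen]
{B, C} --q--> {A, B, C}  [seen]
Reachable DFA states: {A}, {C}, {A, B}, {A, B, C}, {B, C}.

5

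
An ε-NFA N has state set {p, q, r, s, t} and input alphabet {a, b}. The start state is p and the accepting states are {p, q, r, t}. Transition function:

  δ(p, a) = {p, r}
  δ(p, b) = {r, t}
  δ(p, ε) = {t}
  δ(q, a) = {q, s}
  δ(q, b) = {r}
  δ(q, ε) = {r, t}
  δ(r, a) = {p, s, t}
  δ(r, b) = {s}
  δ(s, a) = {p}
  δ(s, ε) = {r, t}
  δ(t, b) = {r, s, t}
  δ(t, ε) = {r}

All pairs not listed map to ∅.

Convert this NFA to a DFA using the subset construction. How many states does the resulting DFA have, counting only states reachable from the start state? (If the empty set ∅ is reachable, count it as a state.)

Start state of the DFA: {p, r, t} (ε-closure of the NFA start).
{p, r, t} --a--> {p, r, s, t}  [new]
{p, r, t} --b--> {r, s, t}  [new]
{p, r, s, t} --a--> {p, r, s, t}  [seen]
{p, r, s, t} --b--> {r, s, t}  [seen]
{r, s, t} --a--> {p, r, s, t}  [seen]
{r, s, t} --b--> {r, s, t}  [seen]
Reachable DFA states: {p, r, t}, {p, r, s, t}, {r, s, t}.

3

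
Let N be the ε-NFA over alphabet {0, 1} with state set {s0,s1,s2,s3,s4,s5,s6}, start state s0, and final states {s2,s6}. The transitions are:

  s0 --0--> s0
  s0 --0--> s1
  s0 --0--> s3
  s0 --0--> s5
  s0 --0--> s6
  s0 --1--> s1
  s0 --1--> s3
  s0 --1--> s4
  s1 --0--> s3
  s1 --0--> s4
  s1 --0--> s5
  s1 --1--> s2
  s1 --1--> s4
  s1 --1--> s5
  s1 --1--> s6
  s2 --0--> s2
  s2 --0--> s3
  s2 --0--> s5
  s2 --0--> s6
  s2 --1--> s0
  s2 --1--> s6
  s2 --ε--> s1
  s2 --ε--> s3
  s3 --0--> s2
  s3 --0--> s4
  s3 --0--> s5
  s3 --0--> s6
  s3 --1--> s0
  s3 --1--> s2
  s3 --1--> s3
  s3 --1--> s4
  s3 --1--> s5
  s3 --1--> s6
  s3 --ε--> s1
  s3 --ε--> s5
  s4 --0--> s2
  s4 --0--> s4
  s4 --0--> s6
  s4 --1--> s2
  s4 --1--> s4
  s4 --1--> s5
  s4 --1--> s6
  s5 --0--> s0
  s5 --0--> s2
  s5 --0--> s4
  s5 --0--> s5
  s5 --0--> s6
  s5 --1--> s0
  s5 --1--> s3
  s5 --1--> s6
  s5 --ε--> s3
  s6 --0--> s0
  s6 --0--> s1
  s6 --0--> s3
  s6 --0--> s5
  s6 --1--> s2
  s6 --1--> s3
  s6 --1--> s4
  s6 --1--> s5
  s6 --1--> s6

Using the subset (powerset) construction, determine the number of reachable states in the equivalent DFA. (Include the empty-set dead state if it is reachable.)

4

Start state of the DFA: {s0} (ε-closure of the NFA start).
{s0} --0--> {s0,s1,s3,s5,s6}  [new]
{s0} --1--> {s1,s3,s4,s5}  [new]
{s0,s1,s3,s5,s6} --0--> {s0,s1,s2,s3,s4,s5,s6}  [new]
{s0,s1,s3,s5,s6} --1--> {s0,s1,s2,s3,s4,s5,s6}  [seen]
{s1,s3,s4,s5} --0--> {s0,s1,s2,s3,s4,s5,s6}  [seen]
{s1,s3,s4,s5} --1--> {s0,s1,s2,s3,s4,s5,s6}  [seen]
{s0,s1,s2,s3,s4,s5,s6} --0--> {s0,s1,s2,s3,s4,s5,s6}  [seen]
{s0,s1,s2,s3,s4,s5,s6} --1--> {s0,s1,s2,s3,s4,s5,s6}  [seen]
Reachable DFA states: {s0}, {s0,s1,s3,s5,s6}, {s1,s3,s4,s5}, {s0,s1,s2,s3,s4,s5,s6}.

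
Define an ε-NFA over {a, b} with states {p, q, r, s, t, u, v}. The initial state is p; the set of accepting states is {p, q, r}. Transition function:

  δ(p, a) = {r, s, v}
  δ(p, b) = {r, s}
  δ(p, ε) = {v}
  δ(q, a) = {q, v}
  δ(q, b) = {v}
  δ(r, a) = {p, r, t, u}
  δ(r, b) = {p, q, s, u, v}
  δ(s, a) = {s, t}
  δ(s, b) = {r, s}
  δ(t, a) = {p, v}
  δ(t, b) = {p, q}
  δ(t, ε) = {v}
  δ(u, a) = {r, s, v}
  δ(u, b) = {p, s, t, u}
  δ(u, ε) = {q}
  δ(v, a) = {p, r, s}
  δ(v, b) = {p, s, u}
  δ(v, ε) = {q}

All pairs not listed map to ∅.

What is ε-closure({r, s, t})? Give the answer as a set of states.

{q, r, s, t, v}

Begin with {r, s, t}.
t →ε {v}; add v.
v →ε {q}; add q.
ε-closure = {q, r, s, t, v}.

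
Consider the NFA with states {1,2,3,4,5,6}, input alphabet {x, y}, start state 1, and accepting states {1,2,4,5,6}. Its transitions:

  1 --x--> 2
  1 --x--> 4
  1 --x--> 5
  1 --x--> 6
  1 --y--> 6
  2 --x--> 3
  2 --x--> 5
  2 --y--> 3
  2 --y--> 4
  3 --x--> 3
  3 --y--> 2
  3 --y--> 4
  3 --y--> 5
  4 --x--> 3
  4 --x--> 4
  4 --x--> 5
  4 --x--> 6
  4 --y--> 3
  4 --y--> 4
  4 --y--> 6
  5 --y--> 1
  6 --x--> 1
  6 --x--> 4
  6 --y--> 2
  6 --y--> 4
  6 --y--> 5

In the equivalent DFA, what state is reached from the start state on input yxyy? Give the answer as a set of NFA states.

{2,3,4,5,6}

Start: {1}.
δ(1,y) = {6}.
Union: {6}.
After y: {6}.
δ(6,x) = {1,4}.
Union: {1,4}.
After x: {1,4}.
δ(1,y) = {6}; δ(4,y) = {3,4,6}.
Union: {3,4,6}.
After y: {3,4,6}.
δ(3,y) = {2,4,5}; δ(4,y) = {3,4,6}; δ(6,y) = {2,4,5}.
Union: {2,3,4,5,6}.
After y: {2,3,4,5,6}.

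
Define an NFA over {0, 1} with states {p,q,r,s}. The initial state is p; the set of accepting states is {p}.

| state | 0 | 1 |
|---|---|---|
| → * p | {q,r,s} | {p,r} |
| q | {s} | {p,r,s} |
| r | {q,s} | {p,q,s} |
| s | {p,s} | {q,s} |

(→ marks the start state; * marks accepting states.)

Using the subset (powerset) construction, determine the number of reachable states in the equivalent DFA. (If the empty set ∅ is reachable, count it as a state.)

Start state of the DFA: {p}.
{p} --0--> {q,r,s}  [new]
{p} --1--> {p,r}  [new]
{q,r,s} --0--> {p,q,s}  [new]
{q,r,s} --1--> {p,q,r,s}  [new]
{p,r} --0--> {q,r,s}  [seen]
{p,r} --1--> {p,q,r,s}  [seen]
{p,q,s} --0--> {p,q,r,s}  [seen]
{p,q,s} --1--> {p,q,r,s}  [seen]
{p,q,r,s} --0--> {p,q,r,s}  [seen]
{p,q,r,s} --1--> {p,q,r,s}  [seen]
Reachable DFA states: {p}, {q,r,s}, {p,r}, {p,q,s}, {p,q,r,s}.

5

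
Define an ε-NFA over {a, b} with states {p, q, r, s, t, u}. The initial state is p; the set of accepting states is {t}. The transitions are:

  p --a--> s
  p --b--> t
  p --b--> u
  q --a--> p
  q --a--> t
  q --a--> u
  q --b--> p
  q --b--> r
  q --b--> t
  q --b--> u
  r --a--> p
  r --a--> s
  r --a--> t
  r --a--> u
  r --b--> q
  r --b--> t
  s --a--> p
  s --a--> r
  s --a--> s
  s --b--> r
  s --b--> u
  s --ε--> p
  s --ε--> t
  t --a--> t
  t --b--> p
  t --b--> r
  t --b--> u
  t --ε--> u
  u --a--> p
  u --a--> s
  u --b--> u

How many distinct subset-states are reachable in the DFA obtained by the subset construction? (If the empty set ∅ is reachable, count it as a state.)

Start state of the DFA: {p} (ε-closure of the NFA start).
{p} --a--> {p, s, t, u}  [new]
{p} --b--> {t, u}  [new]
{p, s, t, u} --a--> {p, r, s, t, u}  [new]
{p, s, t, u} --b--> {p, r, t, u}  [new]
{t, u} --a--> {p, s, t, u}  [seen]
{t, u} --b--> {p, r, u}  [new]
{p, r, s, t, u} --a--> {p, r, s, t, u}  [seen]
{p, r, s, t, u} --b--> {p, q, r, t, u}  [new]
{p, r, t, u} --a--> {p, s, t, u}  [seen]
{p, r, t, u} --b--> {p, q, r, t, u}  [seen]
{p, r, u} --a--> {p, s, t, u}  [seen]
{p, r, u} --b--> {q, t, u}  [new]
{p, q, r, t, u} --a--> {p, s, t, u}  [seen]
{p, q, r, t, u} --b--> {p, q, r, t, u}  [seen]
{q, t, u} --a--> {p, s, t, u}  [seen]
{q, t, u} --b--> {p, r, t, u}  [seen]
Reachable DFA states: {p}, {p, s, t, u}, {t, u}, {p, r, s, t, u}, {p, r, t, u}, {p, r, u}, {p, q, r, t, u}, {q, t, u}.

8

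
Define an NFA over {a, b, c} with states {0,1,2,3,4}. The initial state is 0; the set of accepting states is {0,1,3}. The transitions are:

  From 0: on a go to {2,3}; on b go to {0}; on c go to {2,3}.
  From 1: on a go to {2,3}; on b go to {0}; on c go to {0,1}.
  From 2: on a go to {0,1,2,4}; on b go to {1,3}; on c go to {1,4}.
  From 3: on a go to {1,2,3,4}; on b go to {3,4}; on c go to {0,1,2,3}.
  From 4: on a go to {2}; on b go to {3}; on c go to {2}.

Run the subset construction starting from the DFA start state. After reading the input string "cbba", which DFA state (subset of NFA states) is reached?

{1,2,3,4}

Start: {0}.
δ(0,c) = {2,3}.
Union: {2,3}.
After c: {2,3}.
δ(2,b) = {1,3}; δ(3,b) = {3,4}.
Union: {1,3,4}.
After b: {1,3,4}.
δ(1,b) = {0}; δ(3,b) = {3,4}; δ(4,b) = {3}.
Union: {0,3,4}.
After b: {0,3,4}.
δ(0,a) = {2,3}; δ(3,a) = {1,2,3,4}; δ(4,a) = {2}.
Union: {1,2,3,4}.
After a: {1,2,3,4}.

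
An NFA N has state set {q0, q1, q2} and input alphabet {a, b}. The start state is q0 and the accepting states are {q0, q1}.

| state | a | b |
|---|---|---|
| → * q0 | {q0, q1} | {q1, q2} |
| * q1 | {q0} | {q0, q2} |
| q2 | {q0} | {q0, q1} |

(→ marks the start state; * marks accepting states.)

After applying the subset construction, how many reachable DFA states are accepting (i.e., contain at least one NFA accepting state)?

4

Start state of the DFA: {q0}.
{q0} --a--> {q0, q1}  [new]
{q0} --b--> {q1, q2}  [new]
{q0, q1} --a--> {q0, q1}  [seen]
{q0, q1} --b--> {q0, q1, q2}  [new]
{q1, q2} --a--> {q0}  [seen]
{q1, q2} --b--> {q0, q1, q2}  [seen]
{q0, q1, q2} --a--> {q0, q1}  [seen]
{q0, q1, q2} --b--> {q0, q1, q2}  [seen]
Reachable DFA states: {q0}, {q0, q1}, {q1, q2}, {q0, q1, q2}.
Accepting DFA states (contain an NFA accepting state): {q0}, {q0, q1}, {q1, q2}, {q0, q1, q2}.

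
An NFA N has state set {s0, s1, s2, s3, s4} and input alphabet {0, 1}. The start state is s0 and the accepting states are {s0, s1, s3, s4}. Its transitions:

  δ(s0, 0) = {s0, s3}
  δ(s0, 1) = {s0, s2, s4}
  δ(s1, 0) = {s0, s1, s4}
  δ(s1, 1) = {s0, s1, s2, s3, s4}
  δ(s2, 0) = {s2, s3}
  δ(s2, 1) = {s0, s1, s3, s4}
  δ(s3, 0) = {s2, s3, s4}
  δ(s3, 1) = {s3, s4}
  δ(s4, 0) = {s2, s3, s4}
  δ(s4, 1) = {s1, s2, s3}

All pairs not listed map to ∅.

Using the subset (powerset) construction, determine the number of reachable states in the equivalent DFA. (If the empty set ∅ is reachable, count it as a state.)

5

Start state of the DFA: {s0}.
{s0} --0--> {s0, s3}  [new]
{s0} --1--> {s0, s2, s4}  [new]
{s0, s3} --0--> {s0, s2, s3, s4}  [new]
{s0, s3} --1--> {s0, s2, s3, s4}  [seen]
{s0, s2, s4} --0--> {s0, s2, s3, s4}  [seen]
{s0, s2, s4} --1--> {s0, s1, s2, s3, s4}  [new]
{s0, s2, s3, s4} --0--> {s0, s2, s3, s4}  [seen]
{s0, s2, s3, s4} --1--> {s0, s1, s2, s3, s4}  [seen]
{s0, s1, s2, s3, s4} --0--> {s0, s1, s2, s3, s4}  [seen]
{s0, s1, s2, s3, s4} --1--> {s0, s1, s2, s3, s4}  [seen]
Reachable DFA states: {s0}, {s0, s3}, {s0, s2, s4}, {s0, s2, s3, s4}, {s0, s1, s2, s3, s4}.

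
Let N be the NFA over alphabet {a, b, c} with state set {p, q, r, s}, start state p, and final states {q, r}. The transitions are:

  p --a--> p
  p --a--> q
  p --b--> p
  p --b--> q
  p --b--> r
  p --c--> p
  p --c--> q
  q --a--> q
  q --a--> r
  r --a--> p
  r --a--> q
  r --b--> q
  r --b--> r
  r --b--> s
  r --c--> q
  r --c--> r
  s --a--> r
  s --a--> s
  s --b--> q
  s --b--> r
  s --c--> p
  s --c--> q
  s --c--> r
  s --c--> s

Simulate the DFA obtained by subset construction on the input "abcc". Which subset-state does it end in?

Start: {p}.
δ(p,a) = {p, q}.
Union: {p, q}.
After a: {p, q}.
δ(p,b) = {p, q, r}; δ(q,b) = ∅.
Union: {p, q, r}.
After b: {p, q, r}.
δ(p,c) = {p, q}; δ(q,c) = ∅; δ(r,c) = {q, r}.
Union: {p, q, r}.
After c: {p, q, r}.
δ(p,c) = {p, q}; δ(q,c) = ∅; δ(r,c) = {q, r}.
Union: {p, q, r}.
After c: {p, q, r}.

{p, q, r}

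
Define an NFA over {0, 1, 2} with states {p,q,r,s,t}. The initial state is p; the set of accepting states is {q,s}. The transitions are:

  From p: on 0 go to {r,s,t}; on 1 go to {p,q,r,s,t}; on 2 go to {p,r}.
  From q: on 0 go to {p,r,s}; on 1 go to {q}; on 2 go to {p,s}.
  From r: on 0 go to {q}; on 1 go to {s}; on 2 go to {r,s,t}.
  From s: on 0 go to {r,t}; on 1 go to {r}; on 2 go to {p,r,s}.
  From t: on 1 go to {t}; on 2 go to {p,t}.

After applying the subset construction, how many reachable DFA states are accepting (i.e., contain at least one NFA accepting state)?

Start state of the DFA: {p}.
{p} --0--> {r,s,t}  [new]
{p} --1--> {p,q,r,s,t}  [new]
{p} --2--> {p,r}  [new]
{r,s,t} --0--> {q,r,t}  [new]
{r,s,t} --1--> {r,s,t}  [seen]
{r,s,t} --2--> {p,r,s,t}  [new]
{p,q,r,s,t} --0--> {p,q,r,s,t}  [seen]
{p,q,r,s,t} --1--> {p,q,r,s,t}  [seen]
{p,q,r,s,t} --2--> {p,r,s,t}  [seen]
{p,r} --0--> {q,r,s,t}  [new]
{p,r} --1--> {p,q,r,s,t}  [seen]
{p,r} --2--> {p,r,s,t}  [seen]
{q,r,t} --0--> {p,q,r,s}  [new]
{q,r,t} --1--> {q,s,t}  [new]
{q,r,t} --2--> {p,r,s,t}  [seen]
{p,r,s,t} --0--> {q,r,s,t}  [seen]
{p,r,s,t} --1--> {p,q,r,s,t}  [seen]
{p,r,s,t} --2--> {p,r,s,t}  [seen]
{q,r,s,t} --0--> {p,q,r,s,t}  [seen]
{q,r,s,t} --1--> {q,r,s,t}  [seen]
{q,r,s,t} --2--> {p,r,s,t}  [seen]
{p,q,r,s} --0--> {p,q,r,s,t}  [seen]
{p,q,r,s} --1--> {p,q,r,s,t}  [seen]
{p,q,r,s} --2--> {p,r,s,t}  [seen]
{q,s,t} --0--> {p,r,s,t}  [seen]
{q,s,t} --1--> {q,r,t}  [seen]
{q,s,t} --2--> {p,r,s,t}  [seen]
Reachable DFA states: {p}, {r,s,t}, {p,q,r,s,t}, {p,r}, {q,r,t}, {p,r,s,t}, {q,r,s,t}, {p,q,r,s}, {q,s,t}.
Accepting DFA states (contain an NFA accepting state): {r,s,t}, {p,q,r,s,t}, {q,r,t}, {p,r,s,t}, {q,r,s,t}, {p,q,r,s}, {q,s,t}.

7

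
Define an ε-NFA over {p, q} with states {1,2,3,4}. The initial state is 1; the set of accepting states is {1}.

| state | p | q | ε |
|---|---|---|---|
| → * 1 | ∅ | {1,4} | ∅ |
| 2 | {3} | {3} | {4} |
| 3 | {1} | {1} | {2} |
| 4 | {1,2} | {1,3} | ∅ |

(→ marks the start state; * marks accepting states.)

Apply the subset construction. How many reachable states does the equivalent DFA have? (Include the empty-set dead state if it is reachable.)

5

Start state of the DFA: {1} (ε-closure of the NFA start).
{1} --p--> ∅  [new]
{1} --q--> {1,4}  [new]
∅ --p--> ∅  [seen]
∅ --q--> ∅  [seen]
{1,4} --p--> {1,2,4}  [new]
{1,4} --q--> {1,2,3,4}  [new]
{1,2,4} --p--> {1,2,3,4}  [seen]
{1,2,4} --q--> {1,2,3,4}  [seen]
{1,2,3,4} --p--> {1,2,3,4}  [seen]
{1,2,3,4} --q--> {1,2,3,4}  [seen]
Reachable DFA states: {1}, ∅, {1,4}, {1,2,4}, {1,2,3,4}.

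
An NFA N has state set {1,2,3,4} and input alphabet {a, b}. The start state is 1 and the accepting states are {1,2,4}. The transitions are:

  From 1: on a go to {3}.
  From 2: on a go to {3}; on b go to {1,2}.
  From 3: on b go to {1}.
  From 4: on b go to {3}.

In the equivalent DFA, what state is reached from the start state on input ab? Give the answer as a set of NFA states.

{1}

Start: {1}.
δ(1,a) = {3}.
Union: {3}.
After a: {3}.
δ(3,b) = {1}.
Union: {1}.
After b: {1}.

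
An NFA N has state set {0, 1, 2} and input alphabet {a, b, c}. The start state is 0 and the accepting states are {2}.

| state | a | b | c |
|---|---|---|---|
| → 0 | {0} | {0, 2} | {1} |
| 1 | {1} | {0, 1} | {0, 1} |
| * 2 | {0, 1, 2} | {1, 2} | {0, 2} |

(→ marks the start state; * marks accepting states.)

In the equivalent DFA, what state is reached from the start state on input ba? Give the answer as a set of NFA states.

Start: {0}.
δ(0,b) = {0, 2}.
Union: {0, 2}.
After b: {0, 2}.
δ(0,a) = {0}; δ(2,a) = {0, 1, 2}.
Union: {0, 1, 2}.
After a: {0, 1, 2}.

{0, 1, 2}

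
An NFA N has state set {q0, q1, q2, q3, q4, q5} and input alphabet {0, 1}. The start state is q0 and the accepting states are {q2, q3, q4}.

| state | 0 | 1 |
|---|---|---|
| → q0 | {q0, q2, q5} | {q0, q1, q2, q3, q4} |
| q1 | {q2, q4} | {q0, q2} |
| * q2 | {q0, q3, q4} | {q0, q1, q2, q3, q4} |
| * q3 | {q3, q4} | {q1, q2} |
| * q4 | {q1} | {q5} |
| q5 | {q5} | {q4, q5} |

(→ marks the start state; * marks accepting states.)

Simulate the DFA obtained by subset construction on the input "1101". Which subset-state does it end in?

Start: {q0}.
δ(q0,1) = {q0, q1, q2, q3, q4}.
Union: {q0, q1, q2, q3, q4}.
After 1: {q0, q1, q2, q3, q4}.
δ(q0,1) = {q0, q1, q2, q3, q4}; δ(q1,1) = {q0, q2}; δ(q2,1) = {q0, q1, q2, q3, q4}; δ(q3,1) = {q1, q2}; δ(q4,1) = {q5}.
Union: {q0, q1, q2, q3, q4, q5}.
After 1: {q0, q1, q2, q3, q4, q5}.
δ(q0,0) = {q0, q2, q5}; δ(q1,0) = {q2, q4}; δ(q2,0) = {q0, q3, q4}; δ(q3,0) = {q3, q4}; δ(q4,0) = {q1}; δ(q5,0) = {q5}.
Union: {q0, q1, q2, q3, q4, q5}.
After 0: {q0, q1, q2, q3, q4, q5}.
δ(q0,1) = {q0, q1, q2, q3, q4}; δ(q1,1) = {q0, q2}; δ(q2,1) = {q0, q1, q2, q3, q4}; δ(q3,1) = {q1, q2}; δ(q4,1) = {q5}; δ(q5,1) = {q4, q5}.
Union: {q0, q1, q2, q3, q4, q5}.
After 1: {q0, q1, q2, q3, q4, q5}.

{q0, q1, q2, q3, q4, q5}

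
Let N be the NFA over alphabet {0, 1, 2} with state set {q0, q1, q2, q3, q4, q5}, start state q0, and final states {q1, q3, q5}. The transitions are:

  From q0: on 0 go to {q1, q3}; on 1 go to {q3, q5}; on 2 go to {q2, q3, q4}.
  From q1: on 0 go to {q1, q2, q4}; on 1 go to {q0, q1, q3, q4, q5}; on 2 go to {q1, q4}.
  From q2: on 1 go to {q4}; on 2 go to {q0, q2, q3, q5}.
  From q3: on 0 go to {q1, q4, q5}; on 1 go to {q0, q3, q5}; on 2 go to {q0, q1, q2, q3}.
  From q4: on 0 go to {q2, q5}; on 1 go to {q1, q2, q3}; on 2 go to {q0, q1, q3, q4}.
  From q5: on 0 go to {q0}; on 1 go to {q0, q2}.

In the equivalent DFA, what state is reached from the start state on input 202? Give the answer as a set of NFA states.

{q0, q1, q2, q3, q4, q5}

Start: {q0}.
δ(q0,2) = {q2, q3, q4}.
Union: {q2, q3, q4}.
After 2: {q2, q3, q4}.
δ(q2,0) = ∅; δ(q3,0) = {q1, q4, q5}; δ(q4,0) = {q2, q5}.
Union: {q1, q2, q4, q5}.
After 0: {q1, q2, q4, q5}.
δ(q1,2) = {q1, q4}; δ(q2,2) = {q0, q2, q3, q5}; δ(q4,2) = {q0, q1, q3, q4}; δ(q5,2) = ∅.
Union: {q0, q1, q2, q3, q4, q5}.
After 2: {q0, q1, q2, q3, q4, q5}.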